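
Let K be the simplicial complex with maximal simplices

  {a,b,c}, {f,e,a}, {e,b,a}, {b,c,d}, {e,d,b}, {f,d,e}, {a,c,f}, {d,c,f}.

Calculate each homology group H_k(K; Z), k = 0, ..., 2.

Take the total order a < b < c < d < e < f on the vertex set. Then K (dimension 2) consists of the simplices:

  0-simplices (6): a, b, c, d, e, f
  1-simplices (12): ab, ac, ae, af, bc, bd, be, cd, cf, de, df, ef
  2-simplices (8): abc, abe, acf, aef, bcd, bde, cdf, def

giving chain groups C_0 ≅ Z^6, C_1 ≅ Z^12, C_2 ≅ Z^8.

Boundary ∂_1: C_1 → C_0 maps an edge to its endpoints' difference, ∂[p,q] = q − p. For instance
  ∂ab = b − a.
As a 6×12 matrix over Z this has rank 5, with invariant factors (1,1,1,1,1).

Boundary ∂_2: C_2 → C_1 sends each 2-simplex [p,q,r] to [q,r] − [p,r] + [p,q]. For instance
  ∂bde = de − be + bd,
  ∂def = ef − df + de.
The 12×8 boundary matrix has rank 7 and Smith normal form diag(1,1,1,1,1,1,1).

Now H_k = ker ∂_k / im ∂_{k+1}, so:

  H_0: rank C_0 − rank ∂_1 = 6 − 5 = 1, and the invariant factors of ∂_1 are all 1, so H_0 = Z.
  H_1: rank ker ∂_1 − rank ∂_2 = (12 − 5) − 7 = 0, and the invariant factors of ∂_2 are all 1, so H_1 = 0.
  H_2: rank ker ∂_2 − rank ∂_3 = (8 − 7) − 0 = 1, and there is no ∂_3, so H_2 = Z.

H_0 ≅ Z,  H_1 = 0,  H_2 ≅ Z.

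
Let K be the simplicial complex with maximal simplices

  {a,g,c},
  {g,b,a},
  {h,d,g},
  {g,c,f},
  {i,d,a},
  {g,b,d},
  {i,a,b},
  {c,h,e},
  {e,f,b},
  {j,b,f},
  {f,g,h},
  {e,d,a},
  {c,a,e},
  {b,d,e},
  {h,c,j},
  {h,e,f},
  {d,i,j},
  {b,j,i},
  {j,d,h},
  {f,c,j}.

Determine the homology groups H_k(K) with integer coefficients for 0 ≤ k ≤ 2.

H_0 = Z,  H_1 = Z ⊕ Z_2,  H_2 = 0.

We work with the vertex ordering a < b < c < d < e < f < g < h < i < j. The simplices of K, each written with vertices in increasing order, are:

  0-simplices (10): a, b, c, d, e, f, g, h, i, j
  1-simplices (30): ab, ac, ad, ae, ag, ai, bd, be, bf, bg, bi, bj, ce, cf, cg, ch, cj, de, dg, dh, di, dj, ef, eh, fg, fh, fj, gh, hj, ij
  2-simplices (20): abg, abi, ace, acg, ade, adi, bde, bdg, bef, bfj, bij, ceh, cfg, cfj, chj, dgh, dhj, dij, efh, fgh

giving chain groups C_0 ≅ Z^10, C_1 ≅ Z^30, C_2 ≅ Z^20.

Boundary ∂_1: C_1 → C_0 sends each edge [p,q] (with p < q) to q − p. For instance
  ∂ag = g − a.
The resulting 10×30 matrix has rank 9, and its Smith normal form has invariant factors (1,1,1,1,1,1,1,1,1).

The boundary map ∂_2: C_2 → C_1 sends each 2-simplex [p,q,r] to [q,r] − [p,r] + [p,q]. For instance
  ∂dgh = gh − dh + dg,
  ∂ceh = eh − ch + ce.
As a 30×20 matrix over Z this has rank 20, with invariant factors (1,1,1,1,1,1,1,1,1,1,1,1,1,1,1,1,1,1,1,2).

Now H_k = ker ∂_k / im ∂_{k+1}, so:

  H_0: rank C_0 − rank ∂_1 = 10 − 9 = 1, and the invariant factors of ∂_1 are all 1, so H_0 ≅ Z.
  H_1: rank ker ∂_1 − rank ∂_2 = (30 − 9) − 20 = 1, and ∂_2 has invariant factor 2 > 1, so H_1 ≅ Z ⊕ Z_2.
  H_2: rank ker ∂_2 − rank ∂_3 = (20 − 20) − 0 = 0, and there is no ∂_3, so H_2 ≅ 0.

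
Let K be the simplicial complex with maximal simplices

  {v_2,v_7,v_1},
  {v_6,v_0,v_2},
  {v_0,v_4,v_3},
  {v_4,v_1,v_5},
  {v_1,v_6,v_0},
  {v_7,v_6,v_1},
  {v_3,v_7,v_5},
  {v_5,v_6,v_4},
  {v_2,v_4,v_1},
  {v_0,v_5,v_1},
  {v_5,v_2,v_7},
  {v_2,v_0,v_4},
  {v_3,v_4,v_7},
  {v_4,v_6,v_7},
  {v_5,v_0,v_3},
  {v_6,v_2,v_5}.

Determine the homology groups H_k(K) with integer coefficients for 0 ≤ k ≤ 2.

H_0 ≅ Z,  H_1 ≅ Z^2,  H_2 ≅ Z.

We work with the vertex ordering v_0 < v_1 < v_2 < v_3 < v_4 < v_5 < v_6 < v_7. The simplices of K, each written with vertices in increasing order, are:

  0-simplices (8): [v_0], [v_1], [v_2], [v_3], [v_4], [v_5], [v_6], [v_7]
  1-simplices (24): (24 of them)
  2-simplices (16): (16 of them)

Hence C_0 ≅ Z^8, C_1 ≅ Z^24, C_2 ≅ Z^16.

Boundary ∂_1: C_1 → C_0 is given by ∂[p,q] = [q] − [p]. For instance
  ∂[v_2,v_7] = [v_7] − [v_2].
The 8×24 boundary matrix has rank 7 and Smith normal form diag(1,1,1,1,1,1,1).

The boundary map ∂_2: C_2 → C_1 acts by ∂[p,q,r] = [q,r] − [p,r] + [p,q]. For instance
  ∂[v_0,v_1,v_6] = [v_1,v_6] − [v_0,v_6] + [v_0,v_1],
  ∂[v_0,v_2,v_6] = [v_2,v_6] − [v_0,v_6] + [v_0,v_2].
The resulting 24×16 matrix has rank 15, and its Smith normal form has invariant factors (1,1,1,1,1,1,1,1,1,1,1,1,1,1,1).

Now H_k = ker ∂_k / im ∂_{k+1}, so:

  H_0: rank C_0 − rank ∂_1 = 8 − 7 = 1, and the invariant factors of ∂_1 are all 1, so H_0 = Z.
  H_1: rank ker ∂_1 − rank ∂_2 = (24 − 7) − 15 = 2, and the invariant factors of ∂_2 are all 1, so H_1 = Z^2.
  H_2: rank ker ∂_2 − rank ∂_3 = (16 − 15) − 0 = 1, and there is no ∂_3, so H_2 = Z.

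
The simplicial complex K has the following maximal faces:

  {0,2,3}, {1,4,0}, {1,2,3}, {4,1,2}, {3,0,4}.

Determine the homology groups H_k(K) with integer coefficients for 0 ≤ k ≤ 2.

Fix the vertex order 0 < 1 < 2 < 3 < 4 and write every simplex with vertices in increasing order. Then dim K = 2 and the simplices of K are:

  0-simplices (5): [0], [1], [2], [3], [4]
  1-simplices (10): [0,1], [0,2], [0,3], [0,4], [1,2], [1,3], [1,4], [2,3], [2,4], [3,4]
  2-simplices (5): [0,1,4], [0,2,3], [0,3,4], [1,2,3], [1,2,4]

so the chain groups are C_0 ≅ Z^5, C_1 ≅ Z^10, C_2 ≅ Z^5.

The boundary map ∂_1: C_1 → C_0 is given by ∂[p,q] = [q] − [p].
As a 5×10 matrix over Z this has rank 4, with invariant factors (1,1,1,1).

Boundary ∂_2: C_2 → C_1 maps a triangle to the signed sum of its edges. For instance
  ∂[1,2,4] = [2,4] − [1,4] + [1,2],
  ∂[0,2,3] = [2,3] − [0,3] + [0,2].
The 10×5 boundary matrix has rank 5 and Smith normal form diag(1,1,1,1,1).

Now H_k = ker ∂_k / im ∂_{k+1}, so:

  H_0: rank C_0 − rank ∂_1 = 5 − 4 = 1, and the invariant factors of ∂_1 are all 1, so H_0 = Z.
  H_1: rank ker ∂_1 − rank ∂_2 = (10 − 4) − 5 = 1, and the invariant factors of ∂_2 are all 1, so H_1 = Z.
  H_2: rank ker ∂_2 − rank ∂_3 = (5 − 5) − 0 = 0, and there is no ∂_3, so H_2 = 0.

(K is a triangulation of the Möbius band.)

H_0 = Z,  H_1 = Z,  H_2 = 0.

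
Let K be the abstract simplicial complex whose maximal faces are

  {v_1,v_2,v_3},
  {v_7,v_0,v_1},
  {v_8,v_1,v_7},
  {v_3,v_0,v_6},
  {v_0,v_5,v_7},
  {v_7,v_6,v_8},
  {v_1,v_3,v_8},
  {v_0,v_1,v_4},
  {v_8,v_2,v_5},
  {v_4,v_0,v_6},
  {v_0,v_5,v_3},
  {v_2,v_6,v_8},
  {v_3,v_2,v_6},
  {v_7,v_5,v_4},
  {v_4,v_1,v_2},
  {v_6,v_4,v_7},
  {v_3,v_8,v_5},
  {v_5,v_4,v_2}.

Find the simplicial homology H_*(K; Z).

Fix the vertex order v_0 < v_1 < v_2 < v_3 < v_4 < v_5 < v_6 < v_7 < v_8 and write every simplex with vertices in increasing order. Then dim K = 2 and the simplices of K are:

  0-simplices (9): [v_0], [v_1], [v_2], [v_3], [v_4], [v_5], [v_6], [v_7], [v_8]
  1-simplices (27): (27 of them)
  2-simplices (18): (18 of them)

Hence C_0 ≅ Z^9, C_1 ≅ Z^27, C_2 ≅ Z^18.

∂_1: C_1 → C_0 is given by ∂[p,q] = [q] − [p].
As a 9×27 matrix over Z this has rank 8, with invariant factors (1,1,1,1,1,1,1,1).

∂_2: C_2 → C_1 acts by ∂[p,q,r] = [q,r] − [p,r] + [p,q]. For instance
  ∂[v_0,v_1,v_7] = [v_1,v_7] − [v_0,v_7] + [v_0,v_1],
  ∂[v_2,v_3,v_6] = [v_3,v_6] − [v_2,v_6] + [v_2,v_3].
The 27×18 boundary matrix has rank 18 and Smith normal form diag(1,1,1,1,1,1,1,1,1,1,1,1,1,1,1,1,1,2).

Reading off H_k = ker ∂_k / im ∂_{k+1}:

  H_0: rank C_0 − rank ∂_1 = 9 − 8 = 1, and the invariant factors of ∂_1 are all 1, so H_0 = Z.
  H_1: rank ker ∂_1 − rank ∂_2 = (27 − 8) − 18 = 1, and ∂_2 has invariant factor 2 > 1, so H_1 = Z ⊕ Z/2.
  H_2: rank ker ∂_2 − rank ∂_3 = (18 − 18) − 0 = 0, and there is no ∂_3, so H_2 = 0.

H_0 = Z,  H_1 = Z ⊕ Z/2,  H_2 = 0.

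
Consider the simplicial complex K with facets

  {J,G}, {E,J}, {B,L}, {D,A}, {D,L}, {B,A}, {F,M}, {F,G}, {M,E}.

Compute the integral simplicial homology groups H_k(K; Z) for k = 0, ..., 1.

K has 9 vertices, 9 edges.
rank ∂_0 = 0, rank ∂_1 = 7 ⇒ b_0 = 9 − 0 − 7 = 2; all invariant factors of ∂_1 are 1 so no torsion. So H_0 ≅ Z^2.
rank ∂_1 = 7, rank ∂_2 = 0 ⇒ b_1 = 9 − 7 − 0 = 2. So H_1 ≅ Z^2.

H_0 ≅ Z^2,  H_1 ≅ Z^2.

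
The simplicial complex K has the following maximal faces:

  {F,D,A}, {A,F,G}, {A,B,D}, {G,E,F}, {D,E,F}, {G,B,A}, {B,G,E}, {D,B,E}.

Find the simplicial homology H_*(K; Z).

H_0 = Z,  H_1 = 0,  H_2 = Z.

Order the vertices as A < B < D < E < F < G. Listing each simplex with vertices in this order, K has dimension 2 with simplices:

  0-simplices (6): A, B, D, E, F, G
  1-simplices (12): AB, AD, AF, AG, BD, BE, BG, DE, DF, EF, EG, FG
  2-simplices (8): ABD, ABG, ADF, AFG, BDE, BEG, DEF, EFG

so the chain groups are C_0 ≅ Z^6, C_1 ≅ Z^12, C_2 ≅ Z^8.

The boundary map ∂_1: C_1 → C_0 sends each edge [p,q] (with p < q) to q − p.
The 6×12 boundary matrix has rank 5 and Smith normal form diag(1,1,1,1,1).

∂_2: C_2 → C_1 acts by ∂[p,q,r] = [q,r] − [p,r] + [p,q]. For instance
  ∂AFG = FG − AG + AF,
  ∂BDE = DE − BE + BD.
The 12×8 boundary matrix has rank 7 and Smith normal form diag(1,1,1,1,1,1,1).

Now H_k = ker ∂_k / im ∂_{k+1}, so:

  H_0: rank C_0 − rank ∂_1 = 6 − 5 = 1, and the invariant factors of ∂_1 are all 1, so H_0 ≅ Z.
  H_1: rank ker ∂_1 − rank ∂_2 = (12 − 5) − 7 = 0, and the invariant factors of ∂_2 are all 1, so H_1 ≅ 0.
  H_2: rank ker ∂_2 − rank ∂_3 = (8 − 7) − 0 = 1, and there is no ∂_3, so H_2 ≅ Z.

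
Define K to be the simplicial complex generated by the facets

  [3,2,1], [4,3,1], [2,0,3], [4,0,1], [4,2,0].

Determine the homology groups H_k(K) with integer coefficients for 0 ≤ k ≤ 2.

Order the vertices as 0 < 1 < 2 < 3 < 4. Listing each simplex with vertices in this order, K has dimension 2 with simplices:

  0-simplices (5): [0], [1], [2], [3], [4]
  1-simplices (10): [0,1], [0,2], [0,3], [0,4], [1,2], [1,3], [1,4], [2,3], [2,4], [3,4]
  2-simplices (5): [0,1,4], [0,2,3], [0,2,4], [1,2,3], [1,3,4]

Hence C_0 ≅ Z^5, C_1 ≅ Z^10, C_2 ≅ Z^5.

∂_1: C_1 → C_0 sends each edge [p,q] (with p < q) to q − p. For instance
  ∂[1,2] = [2] − [1].
As a 5×10 matrix over Z this has rank 4, with invariant factors (1,1,1,1).

The boundary map ∂_2: C_2 → C_1 sends each 2-simplex [p,q,r] to [q,r] − [p,r] + [p,q]. For instance
  ∂[0,2,3] = [2,3] − [0,3] + [0,2],
  ∂[0,1,4] = [1,4] − [0,4] + [0,1].
As a 10×5 matrix over Z this has rank 5, with invariant factors (1,1,1,1,1).

From H_k ≅ ker(∂_k) / im(∂_{k+1}) we obtain:

  H_0: rank C_0 − rank ∂_1 = 5 − 4 = 1, and the invariant factors of ∂_1 are all 1, so H_0 = Z.
  H_1: rank ker ∂_1 − rank ∂_2 = (10 − 4) − 5 = 1, and the invariant factors of ∂_2 are all 1, so H_1 = Z.
  H_2: rank ker ∂_2 − rank ∂_3 = (5 − 5) − 0 = 0, and there is no ∂_3, so H_2 = 0.

H_0 = Z,  H_1 = Z,  H_2 = 0.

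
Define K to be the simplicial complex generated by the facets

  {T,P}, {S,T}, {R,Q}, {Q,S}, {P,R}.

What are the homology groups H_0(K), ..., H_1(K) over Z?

H_0 = Z,  H_1 = Z.

Order the vertices as P < Q < R < S < T. Listing each simplex with vertices in this order, K has dimension 1 with simplices:

  0-simplices (5): P, Q, R, S, T
  1-simplices (5): PR, PT, QR, QS, ST

so the chain groups are C_0 ≅ Z^5, C_1 ≅ Z^5.

∂_1: C_1 → C_0 sends each edge [p,q] (with p < q) to q − p. For instance
  ∂PR = R − P.
The 5×5 boundary matrix has rank 4 and Smith normal form diag(1,1,1,1).

Computing H_k = (kernel of ∂_k) / (image of ∂_{k+1}):

  H_0: rank C_0 − rank ∂_1 = 5 − 4 = 1, and the invariant factors of ∂_1 are all 1, so H_0 ≅ Z.
  H_1: rank ker ∂_1 − rank ∂_2 = (5 − 4) − 0 = 1, and there is no ∂_2, so H_1 ≅ Z.

As a check, the Euler characteristic is 5 − 5 = 0, which agrees with 1 − 1 = 0.
(K is a triangulation of the circle S^1.)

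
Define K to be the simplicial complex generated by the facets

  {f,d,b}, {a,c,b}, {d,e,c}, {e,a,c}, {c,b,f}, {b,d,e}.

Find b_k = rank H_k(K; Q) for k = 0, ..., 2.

b_0 = 1, b_1 = 1, b_2 = 0.

Take the total order a < b < c < d < e < f on the vertex set. Then K (dimension 2) consists of the simplices:

  0-simplices (6): a, b, c, d, e, f
  1-simplices (12): ab, ac, ae, bc, bd, be, bf, cd, ce, cf, de, df
  2-simplices (6): abc, ace, bcf, bde, bdf, cde

giving chain groups C_0 ≅ Z^6, C_1 ≅ Z^12, C_2 ≅ Z^6.

Boundary ∂_1: C_1 → C_0 is given by ∂[p,q] = [q] − [p].
This gives a 6×12 integer matrix of rank 5; reducing to Smith normal form yields diagonal entries (1,1,1,1,1).

Boundary ∂_2: C_2 → C_1 sends each 2-simplex [p,q,r] to [q,r] − [p,r] + [p,q]. For instance
  ∂bcf = cf − bf + bc,
  ∂abc = bc − ac + ab.
The 12×6 boundary matrix has rank 6 and Smith normal form diag(1,1,1,1,1,1).

Reading off H_k = ker ∂_k / im ∂_{k+1}:

  H_0: rank C_0 − rank ∂_1 = 6 − 5 = 1, and the invariant factors of ∂_1 are all 1, so H_0 = Z.
  H_1: rank ker ∂_1 − rank ∂_2 = (12 − 5) − 6 = 1, and the invariant factors of ∂_2 are all 1, so H_1 = Z.
  H_2: rank ker ∂_2 − rank ∂_3 = (6 − 6) − 0 = 0, and there is no ∂_3, so H_2 = 0.

As a check, the Euler characteristic is 6 − 12 + 6 = 0, which agrees with 1 − 1 + 0 = 0.

Hence the Betti numbers are b_0 = 1, b_1 = 1, b_2 = 0.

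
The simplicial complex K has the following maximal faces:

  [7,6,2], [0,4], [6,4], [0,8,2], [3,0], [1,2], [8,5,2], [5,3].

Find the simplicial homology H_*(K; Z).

H_0 = Z,  H_1 = Z^2,  H_2 = 0.

We work with the vertex ordering 0 < 1 < 2 < 3 < 4 < 5 < 6 < 7 < 8. The simplices of K, each written with vertices in increasing order, are:

  0-simplices (9): [0], [1], [2], [3], [4], [5], [6], [7], [8]
  1-simplices (13): [0,2], [0,3], [0,4], [0,8], [1,2], [2,5], [2,6], [2,7], [2,8], [3,5], [4,6], [5,8], [6,7]
  2-simplices (3): [0,2,8], [2,5,8], [2,6,7]

Hence C_0 ≅ Z^9, C_1 ≅ Z^13, C_2 ≅ Z^3.

Boundary ∂_1: C_1 → C_0 maps an edge to its endpoints' difference, ∂[p,q] = q − p. For instance
  ∂[3,5] = [5] − [3].
The resulting 9×13 matrix has rank 8, and its Smith normal form has invariant factors (1,1,1,1,1,1,1,1).

The boundary map ∂_2: C_2 → C_1 acts by ∂[p,q,r] = [q,r] − [p,r] + [p,q]. For instance
  ∂[0,2,8] = [2,8] − [0,8] + [0,2],
  ∂[2,5,8] = [5,8] − [2,8] + [2,5].
This gives a 13×3 integer matrix of rank 3; reducing to Smith normal form yields diagonal entries (1,1,1).

Computing H_k = (kernel of ∂_k) / (image of ∂_{k+1}):

  H_0: rank C_0 − rank ∂_1 = 9 − 8 = 1, and the invariant factors of ∂_1 are all 1, so H_0 ≅ Z.
  H_1: rank ker ∂_1 − rank ∂_2 = (13 − 8) − 3 = 2, and the invariant factors of ∂_2 are all 1, so H_1 ≅ Z^2.
  H_2: rank ker ∂_2 − rank ∂_3 = (3 − 3) − 0 = 0, and there is no ∂_3, so H_2 ≅ 0.

As a check, the Euler characteristic is 9 − 13 + 3 = -1, which agrees with 1 − 2 + 0 = -1.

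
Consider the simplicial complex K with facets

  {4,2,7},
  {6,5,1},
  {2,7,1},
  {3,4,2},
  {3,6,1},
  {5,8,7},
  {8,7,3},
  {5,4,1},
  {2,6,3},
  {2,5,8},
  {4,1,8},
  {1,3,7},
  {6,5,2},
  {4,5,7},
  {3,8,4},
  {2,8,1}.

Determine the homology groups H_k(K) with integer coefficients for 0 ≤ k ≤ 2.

We work with the vertex ordering 1 < 2 < 3 < 4 < 5 < 6 < 7 < 8. The simplices of K, each written with vertices in increasing order, are:

  0-simplices (8): [1], [2], [3], [4], [5], [6], [7], [8]
  1-simplices (24): (24 of them)
  2-simplices (16): [1,2,7], [1,2,8], [1,3,6], [1,3,7], [1,4,5], [1,4,8], [1,5,6], [2,3,4], [2,3,6], [2,4,7], [2,5,6], [2,5,8], [3,4,8], [3,7,8], [4,5,7], [5,7,8]

so the chain groups are C_0 ≅ Z^8, C_1 ≅ Z^24, C_2 ≅ Z^16.

∂_1: C_1 → C_0 is given by ∂[p,q] = [q] − [p].
The 8×24 boundary matrix has rank 7 and Smith normal form diag(1,1,1,1,1,1,1).

Boundary ∂_2: C_2 → C_1 sends each 2-simplex [p,q,r] to [q,r] − [p,r] + [p,q]. For instance
  ∂[2,4,7] = [4,7] − [2,7] + [2,4],
  ∂[1,2,7] = [2,7] − [1,7] + [1,2].
This gives a 24×16 integer matrix of rank 15; reducing to Smith normal form yields diagonal entries (1,1,1,1,1,1,1,1,1,1,1,1,1,1,1).

From H_k ≅ ker(∂_k) / im(∂_{k+1}) we obtain:

  H_0: rank C_0 − rank ∂_1 = 8 − 7 = 1, and the invariant factors of ∂_1 are all 1, so H_0 = Z.
  H_1: rank ker ∂_1 − rank ∂_2 = (24 − 7) − 15 = 2, and the invariant factors of ∂_2 are all 1, so H_1 = Z^2.
  H_2: rank ker ∂_2 − rank ∂_3 = (16 − 15) − 0 = 1, and there is no ∂_3, so H_2 = Z.

As a check, the Euler characteristic is 8 − 24 + 16 = 0, which agrees with 1 − 2 + 1 = 0.
(K is a triangulation of the torus T^2.)

H_0 ≅ Z,  H_1 ≅ Z^2,  H_2 ≅ Z.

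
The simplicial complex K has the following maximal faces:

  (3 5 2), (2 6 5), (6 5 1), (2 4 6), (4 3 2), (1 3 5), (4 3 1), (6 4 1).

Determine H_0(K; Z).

Order the vertices as 1 < 2 < 3 < 4 < 5 < 6. Listing each simplex with vertices in this order, K has dimension 2 with simplices:

  0-simplices (6): [1], [2], [3], [4], [5], [6]
  1-simplices (12): [1,3], [1,4], [1,5], [1,6], [2,3], [2,4], [2,5], [2,6], [3,4], [3,5], [4,6], [5,6]
  2-simplices (8): [1,3,4], [1,3,5], [1,4,6], [1,5,6], [2,3,4], [2,3,5], [2,4,6], [2,5,6]

giving chain groups C_0 ≅ Z^6, C_1 ≅ Z^12, C_2 ≅ Z^8.

Boundary ∂_1: C_1 → C_0 maps an edge to its endpoints' difference, ∂[p,q] = q − p. For instance
  ∂[1,5] = [5] − [1].
This gives a 6×12 integer matrix of rank 5; reducing to Smith normal form yields diagonal entries (1,1,1,1,1).

∂_2: C_2 → C_1 maps a triangle to the signed sum of its edges. For instance
  ∂[2,5,6] = [5,6] − [2,6] + [2,5],
  ∂[1,3,5] = [3,5] − [1,5] + [1,3].
As a 12×8 matrix over Z this has rank 7, with invariant factors (1,1,1,1,1,1,1).

Reading off H_k = ker ∂_k / im ∂_{k+1}:

  H_0: rank C_0 − rank ∂_1 = 6 − 5 = 1, and the invariant factors of ∂_1 are all 1, so H_0 ≅ Z.

(K is a triangulation of the 2-sphere S^2.)

H_0 ≅ Z.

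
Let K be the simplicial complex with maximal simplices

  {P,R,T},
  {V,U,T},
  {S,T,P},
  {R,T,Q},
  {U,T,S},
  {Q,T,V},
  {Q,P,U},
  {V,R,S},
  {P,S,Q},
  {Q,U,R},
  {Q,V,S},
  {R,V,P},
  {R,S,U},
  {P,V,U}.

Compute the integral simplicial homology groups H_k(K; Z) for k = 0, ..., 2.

H_0 = Z,  H_1 = Z^2,  H_2 = Z.

K has 7 vertices, 21 edges, 14 triangles.
rank ∂_0 = 0, rank ∂_1 = 6 ⇒ b_0 = 7 − 0 − 6 = 1; all invariant factors of ∂_1 are 1 so no torsion. So H_0 = Z.
rank ∂_1 = 6, rank ∂_2 = 13 ⇒ b_1 = 21 − 6 − 13 = 2; all invariant factors of ∂_2 are 1 so no torsion. So H_1 = Z^2.
rank ∂_2 = 13, rank ∂_3 = 0 ⇒ b_2 = 14 − 13 − 0 = 1. So H_2 = Z.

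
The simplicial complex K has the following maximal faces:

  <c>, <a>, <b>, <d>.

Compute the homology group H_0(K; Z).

H_0 = Z^4.

Take the total order a < b < c < d on the vertex set. Then K (dimension 0) consists of the simplices:

  0-simplices (4): a, b, c, d

Hence C_0 ≅ Z^4.

Reading off H_k = ker ∂_k / im ∂_{k+1}:

  H_0: rank C_0 − rank ∂_1 = 4 − 0 = 4, and there is no ∂_1, so H_0 ≅ Z^4.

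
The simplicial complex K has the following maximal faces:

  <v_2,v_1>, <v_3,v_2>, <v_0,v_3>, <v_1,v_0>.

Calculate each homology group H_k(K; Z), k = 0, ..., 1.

H_0 = Z,  H_1 = Z.

We work with the vertex ordering v_0 < v_1 < v_2 < v_3. The simplices of K, each written with vertices in increasing order, are:

  0-simplices (4): [v_0], [v_1], [v_2], [v_3]
  1-simplices (4): [v_0,v_1], [v_0,v_3], [v_1,v_2], [v_2,v_3]

Hence C_0 ≅ Z^4, C_1 ≅ Z^4.

Boundary ∂_1: C_1 → C_0 maps an edge to its endpoints' difference, ∂[p,q] = q − p. For instance
  ∂[v_0,v_1] = [v_1] − [v_0].
The resulting 4×4 matrix has rank 3, and its Smith normal form has invariant factors (1,1,1).

Reading off H_k = ker ∂_k / im ∂_{k+1}:

  H_0: rank C_0 − rank ∂_1 = 4 − 3 = 1, and the invariant factors of ∂_1 are all 1, so H_0 ≅ Z.
  H_1: rank ker ∂_1 − rank ∂_2 = (4 − 3) − 0 = 1, and there is no ∂_2, so H_1 ≅ Z.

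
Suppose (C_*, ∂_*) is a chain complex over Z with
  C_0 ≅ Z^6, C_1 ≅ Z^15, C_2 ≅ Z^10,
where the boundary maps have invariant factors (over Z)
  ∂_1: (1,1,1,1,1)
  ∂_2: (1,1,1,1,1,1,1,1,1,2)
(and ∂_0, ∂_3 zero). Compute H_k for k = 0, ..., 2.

H_0 = Z,  H_1 = Z/2,  H_2 = 0.

H_0: b_0 = 6 − 0 − 5 = 1; torsion from ∂_1 factors > 1: none. So H_0 = Z.
H_1: b_1 = 15 − 5 − 10 = 0; torsion from ∂_2 factors > 1: [2]. So H_1 = Z/2.
H_2: b_2 = 10 − 10 − 0 = 0; torsion from ∂_3 factors > 1: none. So H_2 = 0.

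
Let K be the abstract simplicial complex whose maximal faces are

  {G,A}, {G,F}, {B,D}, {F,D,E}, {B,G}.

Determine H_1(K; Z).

Order the vertices as A < B < D < E < F < G. Listing each simplex with vertices in this order, K has dimension 2 with simplices:

  0-simplices (6): A, B, D, E, F, G
  1-simplices (7): AG, BD, BG, DE, DF, EF, FG
  2-simplices (1): DEF

giving chain groups C_0 ≅ Z^6, C_1 ≅ Z^7, C_2 ≅ Z^1.

The boundary map ∂_1: C_1 → C_0 sends each edge [p,q] (with p < q) to q − p. For instance
  ∂FG = G − F.
The resulting 6×7 matrix has rank 5, and its Smith normal form has invariant factors (1,1,1,1,1).

∂_2: C_2 → C_1 acts by ∂[p,q,r] = [q,r] − [p,r] + [p,q]. For instance
  ∂DEF = EF − DF + DE.
As a 7×1 matrix over Z this has rank 1, with invariant factors (1).

Now H_k = ker ∂_k / im ∂_{k+1}, so:

  H_1: rank ker ∂_1 − rank ∂_2 = (7 − 5) − 1 = 1, and the invariant factors of ∂_2 are all 1, so H_1 = Z.

H_1 = Z.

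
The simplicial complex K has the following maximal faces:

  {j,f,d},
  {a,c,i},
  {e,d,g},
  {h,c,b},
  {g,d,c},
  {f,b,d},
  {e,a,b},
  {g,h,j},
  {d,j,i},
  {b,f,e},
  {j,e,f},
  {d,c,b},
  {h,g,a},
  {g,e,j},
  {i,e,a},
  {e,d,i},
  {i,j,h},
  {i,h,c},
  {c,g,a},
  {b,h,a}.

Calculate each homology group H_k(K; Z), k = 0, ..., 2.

We work with the vertex ordering a < b < c < d < e < f < g < h < i < j. The simplices of K, each written with vertices in increasing order, are:

  0-simplices (10): a, b, c, d, e, f, g, h, i, j
  1-simplices (30): ab, ac, ae, ag, ah, ai, bc, bd, be, bf, bh, cd, cg, ch, ci, de, df, dg, di, dj, ef, eg, ei, ej, fj, gh, gj, hi, hj, ij
  2-simplices (20): abe, abh, acg, aci, aei, agh, bcd, bch, bdf, bef, cdg, chi, deg, dei, dfj, dij, efj, egj, ghj, hij

Hence C_0 ≅ Z^10, C_1 ≅ Z^30, C_2 ≅ Z^20.

∂_1: C_1 → C_0 is given by ∂[p,q] = [q] − [p].
As a 10×30 matrix over Z this has rank 9, with invariant factors (1,1,1,1,1,1,1,1,1).

Boundary ∂_2: C_2 → C_1 sends each 2-simplex [p,q,r] to [q,r] − [p,r] + [p,q]. For instance
  ∂acg = cg − ag + ac,
  ∂hij = ij − hj + hi.
As a 30×20 matrix over Z this has rank 20, with invariant factors (1,1,1,1,1,1,1,1,1,1,1,1,1,1,1,1,1,1,1,2).

Now H_k = ker ∂_k / im ∂_{k+1}, so:

  H_0: rank C_0 − rank ∂_1 = 10 − 9 = 1, and the invariant factors of ∂_1 are all 1, so H_0 = Z.
  H_1: rank ker ∂_1 − rank ∂_2 = (30 − 9) − 20 = 1, and ∂_2 has invariant factor 2 > 1, so H_1 = Z × Z/2.
  H_2: rank ker ∂_2 − rank ∂_3 = (20 − 20) − 0 = 0, and there is no ∂_3, so H_2 = 0.

H_0 ≅ Z,  H_1 ≅ Z × Z/2,  H_2 = 0.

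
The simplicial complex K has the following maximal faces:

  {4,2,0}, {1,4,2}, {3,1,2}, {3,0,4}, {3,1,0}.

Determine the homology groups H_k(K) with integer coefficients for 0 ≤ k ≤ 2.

Fix the vertex order 0 < 1 < 2 < 3 < 4 and write every simplex with vertices in increasing order. Then dim K = 2 and the simplices of K are:

  0-simplices (5): [0], [1], [2], [3], [4]
  1-simplices (10): [0,1], [0,2], [0,3], [0,4], [1,2], [1,3], [1,4], [2,3], [2,4], [3,4]
  2-simplices (5): [0,1,3], [0,2,4], [0,3,4], [1,2,3], [1,2,4]

so the chain groups are C_0 ≅ Z^5, C_1 ≅ Z^10, C_2 ≅ Z^5.

The boundary map ∂_1: C_1 → C_0 is given by ∂[p,q] = [q] − [p]. For instance
  ∂[0,4] = [4] − [0].
The resulting 5×10 matrix has rank 4, and its Smith normal form has invariant factors (1,1,1,1).

∂_2: C_2 → C_1 maps a triangle to the signed sum of its edges. For instance
  ∂[1,2,3] = [2,3] − [1,3] + [1,2],
  ∂[0,3,4] = [3,4] − [0,4] + [0,3].
The resulting 10×5 matrix has rank 5, and its Smith normal form has invariant factors (1,1,1,1,1).

Reading off H_k = ker ∂_k / im ∂_{k+1}:

  H_0: rank C_0 − rank ∂_1 = 5 − 4 = 1, and the invariant factors of ∂_1 are all 1, so H_0 = Z.
  H_1: rank ker ∂_1 − rank ∂_2 = (10 − 4) − 5 = 1, and the invariant factors of ∂_2 are all 1, so H_1 = Z.
  H_2: rank ker ∂_2 − rank ∂_3 = (5 − 5) − 0 = 0, and there is no ∂_3, so H_2 = 0.

As a check, the Euler characteristic is 5 − 10 + 5 = 0, which agrees with 1 − 1 + 0 = 0.
(K is a triangulation of the Möbius band.)

H_0 ≅ Z,  H_1 ≅ Z,  H_2 = 0.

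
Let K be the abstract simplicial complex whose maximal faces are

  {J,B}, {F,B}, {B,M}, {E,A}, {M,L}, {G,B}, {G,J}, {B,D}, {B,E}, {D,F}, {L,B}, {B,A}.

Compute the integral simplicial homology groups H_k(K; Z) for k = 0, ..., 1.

H_0 ≅ Z,  H_1 ≅ Z^4.

K has 9 vertices, 12 edges.
rank ∂_0 = 0, rank ∂_1 = 8 ⇒ b_0 = 9 − 0 − 8 = 1; all invariant factors of ∂_1 are 1 so no torsion. So H_0 = Z.
rank ∂_1 = 8, rank ∂_2 = 0 ⇒ b_1 = 12 − 8 − 0 = 4. So H_1 = Z^4.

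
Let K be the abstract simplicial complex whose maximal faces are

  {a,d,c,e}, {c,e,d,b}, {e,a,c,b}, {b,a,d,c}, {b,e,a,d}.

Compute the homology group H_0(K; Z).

H_0 = Z.

Fix the vertex order a < b < c < d < e and write every simplex with vertices in increasing order. Then dim K = 3 and the simplices of K are:

  0-simplices (5): a, b, c, d, e
  1-simplices (10): ab, ac, ad, ae, bc, bd, be, cd, ce, de
  2-simplices (10): abc, abd, abe, acd, ace, ade, bcd, bce, bde, cde
  3-simplices (5): abcd, abce, abde, acde, bcde

Hence C_0 ≅ Z^5, C_1 ≅ Z^10, C_2 ≅ Z^10, C_3 ≅ Z^5.

The boundary map ∂_1: C_1 → C_0 sends each edge [p,q] (with p < q) to q − p. For instance
  ∂de = e − d.
The resulting 5×10 matrix has rank 4, and its Smith normal form has invariant factors (1,1,1,1).

Boundary ∂_2: C_2 → C_1 maps a triangle to the signed sum of its edges. For instance
  ∂ade = de − ae + ad,
  ∂abc = bc − ac + ab.
This gives a 10×10 integer matrix of rank 6; reducing to Smith normal form yields diagonal entries (1,1,1,1,1,1).

∂_3: C_3 → C_2 sends each 3-simplex σ to the alternating sum Σ_i (−1)^i (σ with its i-th vertex removed). For instance
  ∂abce = bce − ace + abe − abc,
  ∂abcd = bcd − acd + abd − abc.
This gives a 10×5 integer matrix of rank 4; reducing to Smith normal form yields diagonal entries (1,1,1,1).

From H_k ≅ ker(∂_k) / im(∂_{k+1}) we obtain:

  H_0: rank C_0 − rank ∂_1 = 5 − 4 = 1, and the invariant factors of ∂_1 are all 1, so H_0 = Z.

(K is a triangulation of the 3-sphere S^3.)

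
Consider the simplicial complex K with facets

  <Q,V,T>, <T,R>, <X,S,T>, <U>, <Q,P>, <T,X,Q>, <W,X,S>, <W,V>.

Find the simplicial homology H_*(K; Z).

K has 9 vertices, 12 edges, 4 triangles.
rank ∂_0 = 0, rank ∂_1 = 7 ⇒ b_0 = 9 − 0 − 7 = 2; all invariant factors of ∂_1 are 1 so no torsion. So H_0 = Z^2.
rank ∂_1 = 7, rank ∂_2 = 4 ⇒ b_1 = 12 − 7 − 4 = 1; all invariant factors of ∂_2 are 1 so no torsion. So H_1 = Z.
rank ∂_2 = 4, rank ∂_3 = 0 ⇒ b_2 = 4 − 4 − 0 = 0. So H_2 = 0.

H_0 ≅ Z^2,  H_1 ≅ Z,  H_2 = 0.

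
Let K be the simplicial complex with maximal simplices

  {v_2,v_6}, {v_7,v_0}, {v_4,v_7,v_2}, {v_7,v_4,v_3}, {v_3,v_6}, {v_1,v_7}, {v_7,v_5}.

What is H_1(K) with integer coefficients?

Order the vertices as v_0 < v_1 < v_2 < v_3 < v_4 < v_5 < v_6 < v_7. Listing each simplex with vertices in this order, K has dimension 2 with simplices:

  0-simplices (8): [v_0], [v_1], [v_2], [v_3], [v_4], [v_5], [v_6], [v_7]
  1-simplices (10): [v_0,v_7], [v_1,v_7], [v_2,v_4], [v_2,v_6], [v_2,v_7], [v_3,v_4], [v_3,v_6], [v_3,v_7], [v_4,v_7], [v_5,v_7]
  2-simplices (2): [v_2,v_4,v_7], [v_3,v_4,v_7]

so the chain groups are C_0 ≅ Z^8, C_1 ≅ Z^10, C_2 ≅ Z^2.

The boundary map ∂_1: C_1 → C_0 sends each edge [p,q] (with p < q) to q − p. For instance
  ∂[v_0,v_7] = [v_7] − [v_0].
The 8×10 boundary matrix has rank 7 and Smith normal form diag(1,1,1,1,1,1,1).

∂_2: C_2 → C_1 sends each 2-simplex [p,q,r] to [q,r] − [p,r] + [p,q]. For instance
  ∂[v_3,v_4,v_7] = [v_4,v_7] − [v_3,v_7] + [v_3,v_4],
  ∂[v_2,v_4,v_7] = [v_4,v_7] − [v_2,v_7] + [v_2,v_4].
The 10×2 boundary matrix has rank 2 and Smith normal form diag(1,1).

Reading off H_k = ker ∂_k / im ∂_{k+1}:

  H_1: rank ker ∂_1 − rank ∂_2 = (10 − 7) − 2 = 1, and the invariant factors of ∂_2 are all 1, so H_1 = Z.

H_1 ≅ Z.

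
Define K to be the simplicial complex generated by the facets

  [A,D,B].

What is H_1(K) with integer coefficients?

We work with the vertex ordering A < B < D. The simplices of K, each written with vertices in increasing order, are:

  0-simplices (3): A, B, D
  1-simplices (3): AB, AD, BD
  2-simplices (1): ABD

giving chain groups C_0 ≅ Z^3, C_1 ≅ Z^3, C_2 ≅ Z^1.

∂_1: C_1 → C_0 is given by ∂[p,q] = [q] − [p].
This gives a 3×3 integer matrix of rank 2; reducing to Smith normal form yields diagonal entries (1,1).

∂_2: C_2 → C_1 acts by ∂[p,q,r] = [q,r] − [p,r] + [p,q]. For instance
  ∂ABD = BD − AD + AB.
This gives a 3×1 integer matrix of rank 1; reducing to Smith normal form yields diagonal entries (1).

Reading off H_k = ker ∂_k / im ∂_{k+1}:

  H_1: rank ker ∂_1 − rank ∂_2 = (3 − 2) − 1 = 0, and the invariant factors of ∂_2 are all 1, so H_1 ≅ 0.

H_1 ≅ 0.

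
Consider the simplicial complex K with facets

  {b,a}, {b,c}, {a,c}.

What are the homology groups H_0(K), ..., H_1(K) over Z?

K has 3 vertices, 3 edges.
rank ∂_0 = 0, rank ∂_1 = 2 ⇒ b_0 = 3 − 0 − 2 = 1; all invariant factors of ∂_1 are 1 so no torsion. So H_0 ≅ Z.
rank ∂_1 = 2, rank ∂_2 = 0 ⇒ b_1 = 3 − 2 − 0 = 1. So H_1 ≅ Z.

H_0 = Z,  H_1 = Z.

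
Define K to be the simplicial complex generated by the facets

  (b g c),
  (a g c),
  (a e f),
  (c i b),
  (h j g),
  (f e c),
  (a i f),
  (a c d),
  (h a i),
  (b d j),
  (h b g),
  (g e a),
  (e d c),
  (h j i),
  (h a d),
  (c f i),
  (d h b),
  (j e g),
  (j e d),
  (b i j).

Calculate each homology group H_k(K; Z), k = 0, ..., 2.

H_0 ≅ Z,  H_1 ≅ Z ⊕ Z/2,  H_2 = 0.

Take the total order a < b < c < d < e < f < g < h < i < j on the vertex set. Then K (dimension 2) consists of the simplices:

  0-simplices (10): a, b, c, d, e, f, g, h, i, j
  1-simplices (30): ac, ad, ae, af, ag, ah, ai, bc, bd, bg, bh, bi, bj, cd, ce, cf, cg, ci, de, dh, dj, ef, eg, ej, fi, gh, gj, hi, hj, ij
  2-simplices (20): acd, acg, adh, aef, aeg, afi, ahi, bcg, bci, bdh, bdj, bgh, bij, cde, cef, cfi, dej, egj, ghj, hij

Hence C_0 ≅ Z^10, C_1 ≅ Z^30, C_2 ≅ Z^20.

∂_1: C_1 → C_0 maps an edge to its endpoints' difference, ∂[p,q] = q − p. For instance
  ∂dh = h − d.
The resulting 10×30 matrix has rank 9, and its Smith normal form has invariant factors (1,1,1,1,1,1,1,1,1).

Boundary ∂_2: C_2 → C_1 maps a triangle to the signed sum of its edges. For instance
  ∂bdh = dh − bh + bd,
  ∂dej = ej − dj + de.
The 30×20 boundary matrix has rank 20 and Smith normal form diag(1,1,1,1,1,1,1,1,1,1,1,1,1,1,1,1,1,1,1,2).

Reading off H_k = ker ∂_k / im ∂_{k+1}:

  H_0: rank C_0 − rank ∂_1 = 10 − 9 = 1, and the invariant factors of ∂_1 are all 1, so H_0 ≅ Z.
  H_1: rank ker ∂_1 − rank ∂_2 = (30 − 9) − 20 = 1, and ∂_2 has invariant factor 2 > 1, so H_1 ≅ Z ⊕ Z/2.
  H_2: rank ker ∂_2 − rank ∂_3 = (20 − 20) − 0 = 0, and there is no ∂_3, so H_2 ≅ 0.

(K is a triangulation of the Klein bottle.)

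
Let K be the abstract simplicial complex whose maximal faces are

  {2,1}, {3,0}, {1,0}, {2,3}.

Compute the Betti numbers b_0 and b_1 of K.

b_0 = 1, b_1 = 1.

K has 4 vertices, 4 edges.
rank ∂_0 = 0, rank ∂_1 = 3 ⇒ b_0 = 4 − 0 − 3 = 1; all invariant factors of ∂_1 are 1 so no torsion. So H_0 ≅ Z.
rank ∂_1 = 3, rank ∂_2 = 0 ⇒ b_1 = 4 − 3 − 0 = 1. So H_1 ≅ Z.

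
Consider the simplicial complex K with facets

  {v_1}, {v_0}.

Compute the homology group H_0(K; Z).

H_0 = Z^2.

Take the total order v_0 < v_1 on the vertex set. Then K (dimension 0) consists of the simplices:

  0-simplices (2): [v_0], [v_1]

giving chain groups C_0 ≅ Z^2.

From H_k ≅ ker(∂_k) / im(∂_{k+1}) we obtain:

  H_0: rank C_0 − rank ∂_1 = 2 − 0 = 2, and there is no ∂_1, so H_0 ≅ Z^2.

(K is a triangulation of a set of 2 points.)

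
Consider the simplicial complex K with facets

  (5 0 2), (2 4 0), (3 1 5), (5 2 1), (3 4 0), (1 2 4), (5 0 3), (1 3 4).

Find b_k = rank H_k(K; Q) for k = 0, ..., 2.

b_0 = 1, b_1 = 0, b_2 = 1.

K has 6 vertices, 12 edges, 8 triangles.
rank ∂_0 = 0, rank ∂_1 = 5 ⇒ b_0 = 6 − 0 − 5 = 1; all invariant factors of ∂_1 are 1 so no torsion. So H_0 = Z.
rank ∂_1 = 5, rank ∂_2 = 7 ⇒ b_1 = 12 − 5 − 7 = 0; all invariant factors of ∂_2 are 1 so no torsion. So H_1 = 0.
rank ∂_2 = 7, rank ∂_3 = 0 ⇒ b_2 = 8 − 7 − 0 = 1. So H_2 = Z.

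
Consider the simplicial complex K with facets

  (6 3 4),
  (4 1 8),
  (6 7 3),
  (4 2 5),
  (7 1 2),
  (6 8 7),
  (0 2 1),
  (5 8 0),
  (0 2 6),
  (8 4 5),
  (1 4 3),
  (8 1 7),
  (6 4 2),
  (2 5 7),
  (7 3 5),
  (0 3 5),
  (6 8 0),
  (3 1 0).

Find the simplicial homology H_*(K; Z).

H_0 = Z,  H_1 = Z^2,  H_2 = Z.

Fix the vertex order 0 < 1 < 2 < 3 < 4 < 5 < 6 < 7 < 8 and write every simplex with vertices in increasing order. Then dim K = 2 and the simplices of K are:

  0-simplices (9): [0], [1], [2], [3], [4], [5], [6], [7], [8]
  1-simplices (27): (27 of them)
  2-simplices (18): [0,1,2], [0,1,3], [0,2,6], [0,3,5], [0,5,8], [0,6,8], [1,2,7], [1,3,4], [1,4,8], [1,7,8], [2,4,5], [2,4,6], [2,5,7], [3,4,6], [3,5,7], [3,6,7], [4,5,8], [6,7,8]

so the chain groups are C_0 ≅ Z^9, C_1 ≅ Z^27, C_2 ≅ Z^18.

∂_1: C_1 → C_0 sends each edge [p,q] (with p < q) to q − p. For instance
  ∂[1,2] = [2] − [1].
This gives a 9×27 integer matrix of rank 8; reducing to Smith normal form yields diagonal entries (1,1,1,1,1,1,1,1).

The boundary map ∂_2: C_2 → C_1 sends each 2-simplex [p,q,r] to [q,r] − [p,r] + [p,q]. For instance
  ∂[1,3,4] = [3,4] − [1,4] + [1,3],
  ∂[0,5,8] = [5,8] − [0,8] + [0,5].
This gives a 27×18 integer matrix of rank 17; reducing to Smith normal form yields diagonal entries (1,1,1,1,1,1,1,1,1,1,1,1,1,1,1,1,1).

Now H_k = ker ∂_k / im ∂_{k+1}, so:

  H_0: rank C_0 − rank ∂_1 = 9 − 8 = 1, and the invariant factors of ∂_1 are all 1, so H_0 = Z.
  H_1: rank ker ∂_1 − rank ∂_2 = (27 − 8) − 17 = 2, and the invariant factors of ∂_2 are all 1, so H_1 = Z^2.
  H_2: rank ker ∂_2 − rank ∂_3 = (18 − 17) − 0 = 1, and there is no ∂_3, so H_2 = Z.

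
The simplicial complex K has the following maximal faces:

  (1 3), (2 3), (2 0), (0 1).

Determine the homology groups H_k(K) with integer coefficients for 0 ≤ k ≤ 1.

H_0 = Z,  H_1 = Z.

Take the total order 0 < 1 < 2 < 3 on the vertex set. Then K (dimension 1) consists of the simplices:

  0-simplices (4): [0], [1], [2], [3]
  1-simplices (4): [0,1], [0,2], [1,3], [2,3]

so the chain groups are C_0 ≅ Z^4, C_1 ≅ Z^4.

∂_1: C_1 → C_0 sends each edge [p,q] (with p < q) to q − p.
The 4×4 boundary matrix has rank 3 and Smith normal form diag(1,1,1).

From H_k ≅ ker(∂_k) / im(∂_{k+1}) we obtain:

  H_0: rank C_0 − rank ∂_1 = 4 − 3 = 1, and the invariant factors of ∂_1 are all 1, so H_0 = Z.
  H_1: rank ker ∂_1 − rank ∂_2 = (4 − 3) − 0 = 1, and there is no ∂_2, so H_1 = Z.

As a check, the Euler characteristic is 4 − 4 = 0, which agrees with 1 − 1 = 0.
(K is a triangulation of the circle S^1.)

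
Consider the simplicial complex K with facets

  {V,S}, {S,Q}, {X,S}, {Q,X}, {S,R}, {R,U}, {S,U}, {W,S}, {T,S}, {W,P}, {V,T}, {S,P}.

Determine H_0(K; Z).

K has 9 vertices, 12 edges.
rank ∂_0 = 0, rank ∂_1 = 8 ⇒ b_0 = 9 − 0 − 8 = 1; all invariant factors of ∂_1 are 1 so no torsion. So H_0 = Z.

H_0 ≅ Z.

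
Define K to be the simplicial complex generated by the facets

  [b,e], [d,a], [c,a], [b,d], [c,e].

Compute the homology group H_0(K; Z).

Order the vertices as a < b < c < d < e. Listing each simplex with vertices in this order, K has dimension 1 with simplices:

  0-simplices (5): a, b, c, d, e
  1-simplices (5): ac, ad, bd, be, ce

Hence C_0 ≅ Z^5, C_1 ≅ Z^5.

∂_1: C_1 → C_0 maps an edge to its endpoints' difference, ∂[p,q] = q − p. For instance
  ∂bd = d − b.
The resulting 5×5 matrix has rank 4, and its Smith normal form has invariant factors (1,1,1,1).

Reading off H_k = ker ∂_k / im ∂_{k+1}:

  H_0: rank C_0 − rank ∂_1 = 5 − 4 = 1, and the invariant factors of ∂_1 are all 1, so H_0 = Z.

(K is a triangulation of the circle S^1.)

H_0 ≅ Z.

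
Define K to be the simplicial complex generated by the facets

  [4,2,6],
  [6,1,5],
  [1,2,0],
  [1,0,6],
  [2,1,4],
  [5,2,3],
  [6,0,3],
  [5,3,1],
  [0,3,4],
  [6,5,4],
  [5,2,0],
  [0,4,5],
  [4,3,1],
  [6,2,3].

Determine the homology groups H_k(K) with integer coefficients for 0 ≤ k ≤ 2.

Order the vertices as 0 < 1 < 2 < 3 < 4 < 5 < 6. Listing each simplex with vertices in this order, K has dimension 2 with simplices:

  0-simplices (7): [0], [1], [2], [3], [4], [5], [6]
  1-simplices (21): [0,1], [0,2], [0,3], [0,4], [0,5], [0,6], [1,2], [1,3], [1,4], [1,5], [1,6], [2,3], [2,4], [2,5], [2,6], [3,4], [3,5], [3,6], [4,5], [4,6], [5,6]
  2-simplices (14): [0,1,2], [0,1,6], [0,2,5], [0,3,4], [0,3,6], [0,4,5], [1,2,4], [1,3,4], [1,3,5], [1,5,6], [2,3,5], [2,3,6], [2,4,6], [4,5,6]

Hence C_0 ≅ Z^7, C_1 ≅ Z^21, C_2 ≅ Z^14.

Boundary ∂_1: C_1 → C_0 sends each edge [p,q] (with p < q) to q − p.
The resulting 7×21 matrix has rank 6, and its Smith normal form has invariant factors (1,1,1,1,1,1).

The boundary map ∂_2: C_2 → C_1 maps a triangle to the signed sum of its edges. For instance
  ∂[0,3,6] = [3,6] − [0,6] + [0,3],
  ∂[1,2,4] = [2,4] − [1,4] + [1,2].
As a 21×14 matrix over Z this has rank 13, with invariant factors (1,1,1,1,1,1,1,1,1,1,1,1,1).

Reading off H_k = ker ∂_k / im ∂_{k+1}:

  H_0: rank C_0 − rank ∂_1 = 7 − 6 = 1, and the invariant factors of ∂_1 are all 1, so H_0 ≅ Z.
  H_1: rank ker ∂_1 − rank ∂_2 = (21 − 6) − 13 = 2, and the invariant factors of ∂_2 are all 1, so H_1 ≅ Z^2.
  H_2: rank ker ∂_2 − rank ∂_3 = (14 − 13) − 0 = 1, and there is no ∂_3, so H_2 ≅ Z.

(K is a triangulation of the torus T^2.)

H_0 ≅ Z,  H_1 ≅ Z^2,  H_2 ≅ Z.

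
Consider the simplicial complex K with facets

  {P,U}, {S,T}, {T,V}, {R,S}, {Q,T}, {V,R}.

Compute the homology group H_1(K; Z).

H_1 ≅ Z.

We work with the vertex ordering P < Q < R < S < T < U < V. The simplices of K, each written with vertices in increasing order, are:

  0-simplices (7): P, Q, R, S, T, U, V
  1-simplices (6): PU, QT, RS, RV, ST, TV

giving chain groups C_0 ≅ Z^7, C_1 ≅ Z^6.

∂_1: C_1 → C_0 maps an edge to its endpoints' difference, ∂[p,q] = q − p.
The 7×6 boundary matrix has rank 5 and Smith normal form diag(1,1,1,1,1).

From H_k ≅ ker(∂_k) / im(∂_{k+1}) we obtain:

  H_1: rank ker ∂_1 − rank ∂_2 = (6 − 5) − 0 = 1, and there is no ∂_2, so H_1 ≅ Z.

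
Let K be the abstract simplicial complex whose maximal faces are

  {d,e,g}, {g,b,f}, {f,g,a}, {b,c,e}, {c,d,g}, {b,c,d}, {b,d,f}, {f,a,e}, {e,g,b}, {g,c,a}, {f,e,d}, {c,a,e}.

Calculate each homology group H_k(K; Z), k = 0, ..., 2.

Fix the vertex order a < b < c < d < e < f < g and write every simplex with vertices in increasing order. Then dim K = 2 and the simplices of K are:

  0-simplices (7): a, b, c, d, e, f, g
  1-simplices (18): ac, ae, af, ag, bc, bd, be, bf, bg, cd, ce, cg, de, df, dg, ef, eg, fg
  2-simplices (12): ace, acg, aef, afg, bcd, bce, bdf, beg, bfg, cdg, def, deg

giving chain groups C_0 ≅ Z^7, C_1 ≅ Z^18, C_2 ≅ Z^12.

∂_1: C_1 → C_0 maps an edge to its endpoints' difference, ∂[p,q] = q − p.
This gives a 7×18 integer matrix of rank 6; reducing to Smith normal form yields diagonal entries (1,1,1,1,1,1).

The boundary map ∂_2: C_2 → C_1 acts by ∂[p,q,r] = [q,r] − [p,r] + [p,q]. For instance
  ∂afg = fg − ag + af,
  ∂bce = ce − be + bc.
This gives a 18×12 integer matrix of rank 12; reducing to Smith normal form yields diagonal entries (1,1,1,1,1,1,1,1,1,1,1,2).

Computing H_k = (kernel of ∂_k) / (image of ∂_{k+1}):

  H_0: rank C_0 − rank ∂_1 = 7 − 6 = 1, and the invariant factors of ∂_1 are all 1, so H_0 ≅ Z.
  H_1: rank ker ∂_1 − rank ∂_2 = (18 − 6) − 12 = 0, and ∂_2 has invariant factor 2 > 1, so H_1 ≅ Z/2.
  H_2: rank ker ∂_2 − rank ∂_3 = (12 − 12) − 0 = 0, and there is no ∂_3, so H_2 ≅ 0.

(K is a triangulation of the real projective plane RP^2.)

H_0 = Z,  H_1 = Z/2,  H_2 = 0.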